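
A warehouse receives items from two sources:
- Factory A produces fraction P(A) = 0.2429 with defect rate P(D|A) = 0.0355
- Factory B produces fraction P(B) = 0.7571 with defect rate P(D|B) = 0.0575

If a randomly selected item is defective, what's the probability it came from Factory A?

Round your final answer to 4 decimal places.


Let A = from Factory A, D = defective

Given:
- P(A) = 0.2429, P(B) = 0.7571
- P(D|A) = 0.0355, P(D|B) = 0.0575

Step 1: Find P(D)
P(D) = P(D|A)P(A) + P(D|B)P(B)
     = 0.0355 × 0.2429 + 0.0575 × 0.7571
     = 0.00862295 + 0.04353325
     = 0.05215620

Step 2: Apply Bayes' theorem
P(A|D) = P(D|A)P(A) / P(D)
       = 0.00862295 / 0.05215620
       = 0.1653


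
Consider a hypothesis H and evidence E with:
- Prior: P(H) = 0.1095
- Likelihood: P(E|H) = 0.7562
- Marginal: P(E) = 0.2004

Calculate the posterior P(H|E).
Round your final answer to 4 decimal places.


Using Bayes' theorem:

P(H|E) = P(E|H) × P(H) / P(E)
       = 0.7562 × 0.1095 / 0.2004
       = 0.08280390 / 0.2004
       = 0.4132

The evidence strengthens our belief in H.
Prior: 0.1095 → Posterior: 0.4132


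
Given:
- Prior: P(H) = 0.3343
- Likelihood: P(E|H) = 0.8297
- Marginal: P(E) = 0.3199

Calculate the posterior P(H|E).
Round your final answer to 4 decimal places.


Using Bayes' theorem:

P(H|E) = P(E|H) × P(H) / P(E)
       = 0.8297 × 0.3343 / 0.3199
       = 0.27736871 / 0.3199
       = 0.8670

The evidence strengthens our belief in H.
Prior: 0.3343 → Posterior: 0.8670


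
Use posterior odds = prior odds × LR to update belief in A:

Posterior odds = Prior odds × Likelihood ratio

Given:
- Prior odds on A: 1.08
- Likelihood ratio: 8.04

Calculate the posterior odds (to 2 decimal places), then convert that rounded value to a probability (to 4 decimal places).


Step 1: Calculate posterior odds
Posterior odds = Prior odds × LR
               = 1.08 × 8.04
               = 8.68

Step 2: Convert to probability
P(A|E) = Posterior odds / (1 + Posterior odds)
       = 8.68 / (1 + 8.68)
       = 8.68 / 9.68
       = 0.8967

The evidence increased P(A) from 0.5192 to 0.8967.


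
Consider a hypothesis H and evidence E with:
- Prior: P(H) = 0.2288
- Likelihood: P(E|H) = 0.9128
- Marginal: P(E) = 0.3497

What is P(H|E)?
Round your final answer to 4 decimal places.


Using Bayes' theorem:

P(H|E) = P(E|H) × P(H) / P(E)
       = 0.9128 × 0.2288 / 0.3497
       = 0.20884864 / 0.3497
       = 0.5972

The evidence strengthens our belief in H.
Prior: 0.2288 → Posterior: 0.5972


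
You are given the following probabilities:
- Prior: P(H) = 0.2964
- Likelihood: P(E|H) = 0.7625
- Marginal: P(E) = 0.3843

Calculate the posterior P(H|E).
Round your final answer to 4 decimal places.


Using Bayes' theorem:

P(H|E) = P(E|H) × P(H) / P(E)
       = 0.7625 × 0.2964 / 0.3843
       = 0.22600500 / 0.3843
       = 0.5881

The evidence strengthens our belief in H.
Prior: 0.2964 → Posterior: 0.5881


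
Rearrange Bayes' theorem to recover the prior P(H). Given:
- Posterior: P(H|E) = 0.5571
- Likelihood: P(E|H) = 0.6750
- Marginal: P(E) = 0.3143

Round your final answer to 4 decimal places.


From Bayes' theorem: P(H|E) = P(E|H) × P(H) / P(E)

Rearranging for P(H):
P(H) = P(H|E) × P(E) / P(E|H)
     = 0.5571 × 0.3143 / 0.6750
     = 0.17509653 / 0.6750
     = 0.2594


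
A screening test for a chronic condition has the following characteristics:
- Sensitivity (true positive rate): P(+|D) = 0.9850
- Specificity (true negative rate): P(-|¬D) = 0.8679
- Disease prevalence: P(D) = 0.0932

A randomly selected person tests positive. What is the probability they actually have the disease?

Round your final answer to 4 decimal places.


Let D = has disease, + = positive test

Given:
- P(D) = 0.0932 (prevalence)
- P(+|D) = 0.9850 (sensitivity)
- P(-|¬D) = 0.8679 (specificity)
- P(+|¬D) = 0.1321 (false positive rate = 1 - specificity)

Step 1: Find P(+)
P(+) = P(+|D)P(D) + P(+|¬D)P(¬D)
     = 0.9850 × 0.0932 + 0.1321 × 0.9068
     = 0.09180200 + 0.11978828
     = 0.21159028

Step 2: Apply Bayes' theorem for P(D|+)
P(D|+) = P(+|D)P(D) / P(+)
       = 0.09180200 / 0.21159028
       = 0.4339


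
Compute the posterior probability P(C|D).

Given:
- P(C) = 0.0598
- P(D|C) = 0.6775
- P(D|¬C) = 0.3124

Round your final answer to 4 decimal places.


Bayes' theorem: P(C|D) = P(D|C) × P(C) / P(D)

Step 1: Calculate P(D) using law of total probability
P(D) = P(D|C)P(C) + P(D|¬C)P(¬C)
     = 0.6775 × 0.0598 + 0.3124 × 0.9402
     = 0.04051450 + 0.29371848
     = 0.33423298

Step 2: Apply Bayes' theorem
P(C|D) = P(D|C) × P(C) / P(D)
       = 0.04051450 / 0.33423298
       = 0.1212


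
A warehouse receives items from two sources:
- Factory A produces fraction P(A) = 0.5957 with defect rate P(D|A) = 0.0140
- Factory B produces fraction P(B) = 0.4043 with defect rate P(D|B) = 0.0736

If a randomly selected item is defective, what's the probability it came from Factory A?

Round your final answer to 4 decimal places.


Let A = from Factory A, D = defective

Given:
- P(A) = 0.5957, P(B) = 0.4043
- P(D|A) = 0.0140, P(D|B) = 0.0736

Step 1: Find P(D)
P(D) = P(D|A)P(A) + P(D|B)P(B)
     = 0.0140 × 0.5957 + 0.0736 × 0.4043
     = 0.00833980 + 0.02975648
     = 0.03809628

Step 2: Apply Bayes' theorem
P(A|D) = P(D|A)P(A) / P(D)
       = 0.00833980 / 0.03809628
       = 0.2189


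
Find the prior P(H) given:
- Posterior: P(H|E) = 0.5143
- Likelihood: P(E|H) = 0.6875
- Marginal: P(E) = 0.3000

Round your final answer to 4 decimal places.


From Bayes' theorem: P(H|E) = P(E|H) × P(H) / P(E)

Rearranging for P(H):
P(H) = P(H|E) × P(E) / P(E|H)
     = 0.5143 × 0.3000 / 0.6875
     = 0.15429000 / 0.6875
     = 0.2244


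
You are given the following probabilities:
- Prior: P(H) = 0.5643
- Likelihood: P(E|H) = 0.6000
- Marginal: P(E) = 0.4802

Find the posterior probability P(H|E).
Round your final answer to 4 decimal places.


Using Bayes' theorem:

P(H|E) = P(E|H) × P(H) / P(E)
       = 0.6000 × 0.5643 / 0.4802
       = 0.33858000 / 0.4802
       = 0.7051

The evidence strengthens our belief in H.
Prior: 0.5643 → Posterior: 0.7051


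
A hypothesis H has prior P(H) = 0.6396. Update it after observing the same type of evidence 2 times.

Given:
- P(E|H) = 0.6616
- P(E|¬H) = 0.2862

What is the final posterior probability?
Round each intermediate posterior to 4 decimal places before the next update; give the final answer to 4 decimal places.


Sequential Bayesian updating:

Initial prior: P(H) = 0.6396

Update 1:
  P(E) = 0.6616 × 0.6396 + 0.2862 × 0.3604 = 0.42315936 + 0.10314648 = 0.52630584
  P(H|E) = 0.42315936 / 0.52630584 = 0.8040

Update 2:
  P(E) = 0.6616 × 0.8040 + 0.2862 × 0.1960 = 0.53192640 + 0.05609520 = 0.58802160
  P(H|E) = 0.53192640 / 0.58802160 = 0.9046

Final posterior: 0.9046


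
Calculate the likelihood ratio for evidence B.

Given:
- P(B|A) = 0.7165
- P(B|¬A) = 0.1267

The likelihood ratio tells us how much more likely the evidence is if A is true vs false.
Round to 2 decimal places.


Likelihood Ratio (LR) = P(B|A) / P(B|¬A)

LR = 0.7165 / 0.1267
   = 5.66

The evidence is 5.66 times more likely if A is true than if A is false.
LR > 1, so observing B raises the odds in favor of A.


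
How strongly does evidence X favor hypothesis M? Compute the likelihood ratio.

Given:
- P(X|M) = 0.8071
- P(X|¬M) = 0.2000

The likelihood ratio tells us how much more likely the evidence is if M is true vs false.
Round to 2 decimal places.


Likelihood Ratio (LR) = P(X|M) / P(X|¬M)

LR = 0.8071 / 0.2000
   = 4.04

The evidence is 4.04 times more likely if M is true than if M is false.
Because LR exceeds 1, X is evidence for M.


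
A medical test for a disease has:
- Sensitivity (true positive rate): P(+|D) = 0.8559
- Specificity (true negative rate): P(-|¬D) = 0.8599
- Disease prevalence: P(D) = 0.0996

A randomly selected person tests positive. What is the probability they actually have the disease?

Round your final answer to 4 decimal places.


Let D = has disease, + = positive test

Given:
- P(D) = 0.0996 (prevalence)
- P(+|D) = 0.8559 (sensitivity)
- P(-|¬D) = 0.8599 (specificity)
- P(+|¬D) = 0.1401 (false positive rate = 1 - specificity)

Step 1: Find P(+)
P(+) = P(+|D)P(D) + P(+|¬D)P(¬D)
     = 0.8559 × 0.0996 + 0.1401 × 0.9004
     = 0.08524764 + 0.12614604
     = 0.21139368

Step 2: Apply Bayes' theorem for P(D|+)
P(D|+) = P(+|D)P(D) / P(+)
       = 0.08524764 / 0.21139368
       = 0.4033


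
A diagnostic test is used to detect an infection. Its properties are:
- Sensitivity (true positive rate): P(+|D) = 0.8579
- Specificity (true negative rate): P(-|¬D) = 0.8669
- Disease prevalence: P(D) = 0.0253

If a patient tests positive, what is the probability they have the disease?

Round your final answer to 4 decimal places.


Let D = has disease, + = positive test

Given:
- P(D) = 0.0253 (prevalence)
- P(+|D) = 0.8579 (sensitivity)
- P(-|¬D) = 0.8669 (specificity)
- P(+|¬D) = 0.1331 (false positive rate = 1 - specificity)

Step 1: Find P(+)
P(+) = P(+|D)P(D) + P(+|¬D)P(¬D)
     = 0.8579 × 0.0253 + 0.1331 × 0.9747
     = 0.02170487 + 0.12973257
     = 0.15143744

Step 2: Apply Bayes' theorem for P(D|+)
P(D|+) = P(+|D)P(D) / P(+)
       = 0.02170487 / 0.15143744
       = 0.1433


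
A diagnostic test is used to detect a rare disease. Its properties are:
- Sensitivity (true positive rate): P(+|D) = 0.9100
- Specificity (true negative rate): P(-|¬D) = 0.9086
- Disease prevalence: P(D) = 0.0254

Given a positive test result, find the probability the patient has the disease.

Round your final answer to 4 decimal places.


Let D = has disease, + = positive test

Given:
- P(D) = 0.0254 (prevalence)
- P(+|D) = 0.9100 (sensitivity)
- P(-|¬D) = 0.9086 (specificity)
- P(+|¬D) = 0.0914 (false positive rate = 1 - specificity)

Step 1: Find P(+)
P(+) = P(+|D)P(D) + P(+|¬D)P(¬D)
     = 0.9100 × 0.0254 + 0.0914 × 0.9746
     = 0.02311400 + 0.08907844
     = 0.11219244

Step 2: Apply Bayes' theorem for P(D|+)
P(D|+) = P(+|D)P(D) / P(+)
       = 0.02311400 / 0.11219244
       = 0.2060


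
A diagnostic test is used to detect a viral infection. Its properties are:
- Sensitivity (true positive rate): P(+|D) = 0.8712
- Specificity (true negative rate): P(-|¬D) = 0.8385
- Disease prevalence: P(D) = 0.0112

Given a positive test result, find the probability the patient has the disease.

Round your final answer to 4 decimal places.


Let D = has disease, + = positive test

Given:
- P(D) = 0.0112 (prevalence)
- P(+|D) = 0.8712 (sensitivity)
- P(-|¬D) = 0.8385 (specificity)
- P(+|¬D) = 0.1615 (false positive rate = 1 - specificity)

Step 1: Find P(+)
P(+) = P(+|D)P(D) + P(+|¬D)P(¬D)
     = 0.8712 × 0.0112 + 0.1615 × 0.9888
     = 0.00975744 + 0.15969120
     = 0.16944864

Step 2: Apply Bayes' theorem for P(D|+)
P(D|+) = P(+|D)P(D) / P(+)
       = 0.00975744 / 0.16944864
       = 0.0576


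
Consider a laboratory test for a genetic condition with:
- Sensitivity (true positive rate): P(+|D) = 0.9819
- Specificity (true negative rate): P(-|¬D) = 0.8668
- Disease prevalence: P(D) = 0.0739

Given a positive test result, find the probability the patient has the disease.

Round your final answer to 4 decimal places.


Let D = has disease, + = positive test

Given:
- P(D) = 0.0739 (prevalence)
- P(+|D) = 0.9819 (sensitivity)
- P(-|¬D) = 0.8668 (specificity)
- P(+|¬D) = 0.1332 (false positive rate = 1 - specificity)

Step 1: Find P(+)
P(+) = P(+|D)P(D) + P(+|¬D)P(¬D)
     = 0.9819 × 0.0739 + 0.1332 × 0.9261
     = 0.07256241 + 0.12335652
     = 0.19591893

Step 2: Apply Bayes' theorem for P(D|+)
P(D|+) = P(+|D)P(D) / P(+)
       = 0.07256241 / 0.19591893
       = 0.3704


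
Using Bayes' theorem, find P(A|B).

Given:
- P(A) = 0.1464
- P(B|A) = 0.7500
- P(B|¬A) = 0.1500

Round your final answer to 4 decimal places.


Bayes' theorem: P(A|B) = P(B|A) × P(A) / P(B)

Step 1: Calculate P(B) using law of total probability
P(B) = P(B|A)P(A) + P(B|¬A)P(¬A)
     = 0.7500 × 0.1464 + 0.1500 × 0.8536
     = 0.10980000 + 0.12804000
     = 0.23784000

Step 2: Apply Bayes' theorem
P(A|B) = P(B|A) × P(A) / P(B)
       = 0.10980000 / 0.23784000
       = 0.4617


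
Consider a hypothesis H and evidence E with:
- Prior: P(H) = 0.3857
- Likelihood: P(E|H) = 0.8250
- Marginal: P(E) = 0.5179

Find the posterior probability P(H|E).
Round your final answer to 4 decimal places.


Using Bayes' theorem:

P(H|E) = P(E|H) × P(H) / P(E)
       = 0.8250 × 0.3857 / 0.5179
       = 0.31820250 / 0.5179
       = 0.6144

The evidence strengthens our belief in H.
Prior: 0.3857 → Posterior: 0.6144


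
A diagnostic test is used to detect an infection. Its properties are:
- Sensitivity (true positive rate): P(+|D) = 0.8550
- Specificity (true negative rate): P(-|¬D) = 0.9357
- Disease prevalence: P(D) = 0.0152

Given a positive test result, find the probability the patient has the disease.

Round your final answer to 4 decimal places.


Let D = has disease, + = positive test

Given:
- P(D) = 0.0152 (prevalence)
- P(+|D) = 0.8550 (sensitivity)
- P(-|¬D) = 0.9357 (specificity)
- P(+|¬D) = 0.0643 (false positive rate = 1 - specificity)

Step 1: Find P(+)
P(+) = P(+|D)P(D) + P(+|¬D)P(¬D)
     = 0.8550 × 0.0152 + 0.0643 × 0.9848
     = 0.01299600 + 0.06332264
     = 0.07631864

Step 2: Apply Bayes' theorem for P(D|+)
P(D|+) = P(+|D)P(D) / P(+)
       = 0.01299600 / 0.07631864
       = 0.1703


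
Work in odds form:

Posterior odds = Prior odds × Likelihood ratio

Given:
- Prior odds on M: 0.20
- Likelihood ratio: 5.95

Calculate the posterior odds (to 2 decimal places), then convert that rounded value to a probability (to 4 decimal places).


Step 1: Calculate posterior odds
Posterior odds = Prior odds × LR
               = 0.20 × 5.95
               = 1.19

Step 2: Convert to probability
P(M|E) = Posterior odds / (1 + Posterior odds)
       = 1.19 / (1 + 1.19)
       = 1.19 / 2.19
       = 0.5434

The evidence increased P(M) from 0.1667 to 0.5434.


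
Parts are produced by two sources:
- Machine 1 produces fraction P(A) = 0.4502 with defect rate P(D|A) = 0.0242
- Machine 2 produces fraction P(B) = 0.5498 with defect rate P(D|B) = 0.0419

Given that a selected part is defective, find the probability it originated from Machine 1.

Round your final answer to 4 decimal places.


Let A = from Machine 1, D = defective

Given:
- P(A) = 0.4502, P(B) = 0.5498
- P(D|A) = 0.0242, P(D|B) = 0.0419

Step 1: Find P(D)
P(D) = P(D|A)P(A) + P(D|B)P(B)
     = 0.0242 × 0.4502 + 0.0419 × 0.5498
     = 0.01089484 + 0.02303662
     = 0.03393146

Step 2: Apply Bayes' theorem
P(A|D) = P(D|A)P(A) / P(D)
       = 0.01089484 / 0.03393146
       = 0.3211


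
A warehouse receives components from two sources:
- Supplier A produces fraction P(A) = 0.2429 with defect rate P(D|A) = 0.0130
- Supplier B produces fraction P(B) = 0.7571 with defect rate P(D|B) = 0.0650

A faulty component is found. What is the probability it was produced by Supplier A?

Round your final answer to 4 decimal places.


Let A = from Supplier A, D = faulty

Given:
- P(A) = 0.2429, P(B) = 0.7571
- P(D|A) = 0.0130, P(D|B) = 0.0650

Step 1: Find P(D)
P(D) = P(D|A)P(A) + P(D|B)P(B)
     = 0.0130 × 0.2429 + 0.0650 × 0.7571
     = 0.00315770 + 0.04921150
     = 0.05236920

Step 2: Apply Bayes' theorem
P(A|D) = P(D|A)P(A) / P(D)
       = 0.00315770 / 0.05236920
       = 0.0603


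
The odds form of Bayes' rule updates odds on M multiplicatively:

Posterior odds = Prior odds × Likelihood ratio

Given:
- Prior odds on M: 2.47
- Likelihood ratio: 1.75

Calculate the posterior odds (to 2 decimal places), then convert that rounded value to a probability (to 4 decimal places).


Step 1: Calculate posterior odds
Posterior odds = Prior odds × LR
               = 2.47 × 1.75
               = 4.32

Step 2: Convert to probability
P(M|E) = Posterior odds / (1 + Posterior odds)
       = 4.32 / (1 + 4.32)
       = 4.32 / 5.32
       = 0.8120

The evidence increased P(M) from 0.7118 to 0.8120.


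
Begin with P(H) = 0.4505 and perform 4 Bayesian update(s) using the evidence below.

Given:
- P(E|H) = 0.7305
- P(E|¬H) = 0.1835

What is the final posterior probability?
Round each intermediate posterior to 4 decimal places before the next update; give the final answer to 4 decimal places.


Sequential Bayesian updating:

Initial prior: P(H) = 0.4505

Update 1:
  P(E) = 0.7305 × 0.4505 + 0.1835 × 0.5495 = 0.32909025 + 0.10083325 = 0.42992350
  P(H|E) = 0.32909025 / 0.42992350 = 0.7655

Update 2:
  P(E) = 0.7305 × 0.7655 + 0.1835 × 0.2345 = 0.55919775 + 0.04303075 = 0.60222850
  P(H|E) = 0.55919775 / 0.60222850 = 0.9285

Update 3:
  P(E) = 0.7305 × 0.9285 + 0.1835 × 0.0715 = 0.67826925 + 0.01312025 = 0.69138950
  P(H|E) = 0.67826925 / 0.69138950 = 0.9810

Update 4:
  P(E) = 0.7305 × 0.9810 + 0.1835 × 0.0190 = 0.71662050 + 0.00348650 = 0.72010700
  P(H|E) = 0.71662050 / 0.72010700 = 0.9952

Final posterior: 0.9952


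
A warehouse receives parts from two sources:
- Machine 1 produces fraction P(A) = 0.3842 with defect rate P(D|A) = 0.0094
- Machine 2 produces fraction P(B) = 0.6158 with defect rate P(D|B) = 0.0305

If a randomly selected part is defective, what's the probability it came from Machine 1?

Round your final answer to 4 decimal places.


Let A = from Machine 1, D = defective

Given:
- P(A) = 0.3842, P(B) = 0.6158
- P(D|A) = 0.0094, P(D|B) = 0.0305

Step 1: Find P(D)
P(D) = P(D|A)P(A) + P(D|B)P(B)
     = 0.0094 × 0.3842 + 0.0305 × 0.6158
     = 0.00361148 + 0.01878190
     = 0.02239338

Step 2: Apply Bayes' theorem
P(A|D) = P(D|A)P(A) / P(D)
       = 0.00361148 / 0.02239338
       = 0.1613


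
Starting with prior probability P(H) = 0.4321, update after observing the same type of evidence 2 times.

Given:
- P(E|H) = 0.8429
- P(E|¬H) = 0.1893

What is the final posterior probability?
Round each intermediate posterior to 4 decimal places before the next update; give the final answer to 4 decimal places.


Sequential Bayesian updating:

Initial prior: P(H) = 0.4321

Update 1:
  P(E) = 0.8429 × 0.4321 + 0.1893 × 0.5679 = 0.36421709 + 0.10750347 = 0.47172056
  P(H|E) = 0.36421709 / 0.47172056 = 0.7721

Update 2:
  P(E) = 0.8429 × 0.7721 + 0.1893 × 0.2279 = 0.65080309 + 0.04314147 = 0.69394456
  P(H|E) = 0.65080309 / 0.69394456 = 0.9378

Final posterior: 0.9378


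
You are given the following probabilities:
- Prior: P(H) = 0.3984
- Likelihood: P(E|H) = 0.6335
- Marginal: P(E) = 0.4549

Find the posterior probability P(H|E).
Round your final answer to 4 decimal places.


Using Bayes' theorem:

P(H|E) = P(E|H) × P(H) / P(E)
       = 0.6335 × 0.3984 / 0.4549
       = 0.25238640 / 0.4549
       = 0.5548

The evidence strengthens our belief in H.
Prior: 0.3984 → Posterior: 0.5548


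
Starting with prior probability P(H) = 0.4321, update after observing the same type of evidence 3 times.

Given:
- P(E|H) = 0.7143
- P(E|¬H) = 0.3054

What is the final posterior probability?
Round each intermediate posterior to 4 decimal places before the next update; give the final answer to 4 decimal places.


Sequential Bayesian updating:

Initial prior: P(H) = 0.4321

Update 1:
  P(E) = 0.7143 × 0.4321 + 0.3054 × 0.5679 = 0.30864903 + 0.17343666 = 0.48208569
  P(H|E) = 0.30864903 / 0.48208569 = 0.6402

Update 2:
  P(E) = 0.7143 × 0.6402 + 0.3054 × 0.3598 = 0.45729486 + 0.10988292 = 0.56717778
  P(H|E) = 0.45729486 / 0.56717778 = 0.8063

Update 3:
  P(E) = 0.7143 × 0.8063 + 0.3054 × 0.1937 = 0.57594009 + 0.05915598 = 0.63509607
  P(H|E) = 0.57594009 / 0.63509607 = 0.9069

Final posterior: 0.9069


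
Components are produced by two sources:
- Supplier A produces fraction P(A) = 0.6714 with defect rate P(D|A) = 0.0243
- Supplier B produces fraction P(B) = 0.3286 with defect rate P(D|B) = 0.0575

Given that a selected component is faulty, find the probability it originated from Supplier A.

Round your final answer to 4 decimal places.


Let A = from Supplier A, D = faulty

Given:
- P(A) = 0.6714, P(B) = 0.3286
- P(D|A) = 0.0243, P(D|B) = 0.0575

Step 1: Find P(D)
P(D) = P(D|A)P(A) + P(D|B)P(B)
     = 0.0243 × 0.6714 + 0.0575 × 0.3286
     = 0.01631502 + 0.01889450
     = 0.03520952

Step 2: Apply Bayes' theorem
P(A|D) = P(D|A)P(A) / P(D)
       = 0.01631502 / 0.03520952
       = 0.4634


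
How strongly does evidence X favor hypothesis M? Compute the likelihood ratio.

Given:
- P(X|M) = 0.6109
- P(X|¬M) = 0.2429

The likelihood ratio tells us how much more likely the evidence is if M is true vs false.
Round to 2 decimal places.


Likelihood Ratio (LR) = P(X|M) / P(X|¬M)

LR = 0.6109 / 0.2429
   = 2.52

The evidence is 2.52 times more likely if M is true than if M is false.
Because LR exceeds 1, X is evidence for M.


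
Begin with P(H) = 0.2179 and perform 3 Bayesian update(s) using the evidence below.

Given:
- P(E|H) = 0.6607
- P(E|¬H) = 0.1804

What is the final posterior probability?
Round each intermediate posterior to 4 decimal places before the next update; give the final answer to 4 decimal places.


Sequential Bayesian updating:

Initial prior: P(H) = 0.2179

Update 1:
  P(E) = 0.6607 × 0.2179 + 0.1804 × 0.7821 = 0.14396653 + 0.14109084 = 0.28505737
  P(H|E) = 0.14396653 / 0.28505737 = 0.5050

Update 2:
  P(E) = 0.6607 × 0.5050 + 0.1804 × 0.4950 = 0.33365350 + 0.08929800 = 0.42295150
  P(H|E) = 0.33365350 / 0.42295150 = 0.7889

Update 3:
  P(E) = 0.6607 × 0.7889 + 0.1804 × 0.2111 = 0.52122623 + 0.03808244 = 0.55930867
  P(H|E) = 0.52122623 / 0.55930867 = 0.9319

Final posterior: 0.9319


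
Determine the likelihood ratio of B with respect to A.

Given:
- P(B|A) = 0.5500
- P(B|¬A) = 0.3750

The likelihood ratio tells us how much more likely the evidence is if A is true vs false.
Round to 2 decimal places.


Likelihood Ratio (LR) = P(B|A) / P(B|¬A)

LR = 0.5500 / 0.3750
   = 1.47

The evidence is 1.47 times more likely if A is true than if A is false.
Since LR > 1, the evidence supports A over ¬A.


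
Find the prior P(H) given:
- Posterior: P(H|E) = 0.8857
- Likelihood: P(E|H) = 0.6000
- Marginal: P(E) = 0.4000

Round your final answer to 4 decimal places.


From Bayes' theorem: P(H|E) = P(E|H) × P(H) / P(E)

Rearranging for P(H):
P(H) = P(H|E) × P(E) / P(E|H)
     = 0.8857 × 0.4000 / 0.6000
     = 0.35428000 / 0.6000
     = 0.5905


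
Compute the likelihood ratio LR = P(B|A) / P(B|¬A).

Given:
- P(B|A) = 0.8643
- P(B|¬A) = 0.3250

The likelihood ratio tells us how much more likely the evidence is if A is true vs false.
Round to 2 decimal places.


Likelihood Ratio (LR) = P(B|A) / P(B|¬A)

LR = 0.8643 / 0.3250
   = 2.66

The evidence is 2.66 times more likely if A is true than if A is false.
Because LR exceeds 1, B is evidence for A.


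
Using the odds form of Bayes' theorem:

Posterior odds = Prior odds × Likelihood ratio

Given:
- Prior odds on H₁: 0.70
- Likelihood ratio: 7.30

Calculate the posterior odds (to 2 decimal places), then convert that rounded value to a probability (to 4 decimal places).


Step 1: Calculate posterior odds
Posterior odds = Prior odds × LR
               = 0.70 × 7.30
               = 5.11

Step 2: Convert to probability
P(H₁|E) = Posterior odds / (1 + Posterior odds)
       = 5.11 / (1 + 5.11)
       = 5.11 / 6.11
       = 0.8363

The evidence increased P(H₁) from 0.4118 to 0.8363.


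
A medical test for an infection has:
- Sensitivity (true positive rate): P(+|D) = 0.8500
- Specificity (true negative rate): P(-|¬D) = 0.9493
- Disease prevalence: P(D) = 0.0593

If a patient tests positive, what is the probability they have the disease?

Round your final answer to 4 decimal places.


Let D = has disease, + = positive test

Given:
- P(D) = 0.0593 (prevalence)
- P(+|D) = 0.8500 (sensitivity)
- P(-|¬D) = 0.9493 (specificity)
- P(+|¬D) = 0.0507 (false positive rate = 1 - specificity)

Step 1: Find P(+)
P(+) = P(+|D)P(D) + P(+|¬D)P(¬D)
     = 0.8500 × 0.0593 + 0.0507 × 0.9407
     = 0.05040500 + 0.04769349
     = 0.09809849

Step 2: Apply Bayes' theorem for P(D|+)
P(D|+) = P(+|D)P(D) / P(+)
       = 0.05040500 / 0.09809849
       = 0.5138


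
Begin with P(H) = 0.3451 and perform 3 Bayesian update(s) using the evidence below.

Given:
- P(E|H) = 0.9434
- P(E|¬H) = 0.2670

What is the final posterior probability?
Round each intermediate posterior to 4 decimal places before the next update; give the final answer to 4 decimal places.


Sequential Bayesian updating:

Initial prior: P(H) = 0.3451

Update 1:
  P(E) = 0.9434 × 0.3451 + 0.2670 × 0.6549 = 0.32556734 + 0.17485830 = 0.50042564
  P(H|E) = 0.32556734 / 0.50042564 = 0.6506

Update 2:
  P(E) = 0.9434 × 0.6506 + 0.2670 × 0.3494 = 0.61377604 + 0.09328980 = 0.70706584
  P(H|E) = 0.61377604 / 0.70706584 = 0.8681

Update 3:
  P(E) = 0.9434 × 0.8681 + 0.2670 × 0.1319 = 0.81896554 + 0.03521730 = 0.85418284
  P(H|E) = 0.81896554 / 0.85418284 = 0.9588

Final posterior: 0.9588


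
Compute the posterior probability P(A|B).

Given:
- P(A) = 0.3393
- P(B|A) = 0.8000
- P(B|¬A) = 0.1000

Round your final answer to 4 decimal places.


Bayes' theorem: P(A|B) = P(B|A) × P(A) / P(B)

Step 1: Calculate P(B) using law of total probability
P(B) = P(B|A)P(A) + P(B|¬A)P(¬A)
     = 0.8000 × 0.3393 + 0.1000 × 0.6607
     = 0.27144000 + 0.06607000
     = 0.33751000

Step 2: Apply Bayes' theorem
P(A|B) = P(B|A) × P(A) / P(B)
       = 0.27144000 / 0.33751000
       = 0.8042


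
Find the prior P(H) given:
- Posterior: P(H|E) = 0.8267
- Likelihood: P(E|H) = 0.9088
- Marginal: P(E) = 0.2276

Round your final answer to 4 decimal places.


From Bayes' theorem: P(H|E) = P(E|H) × P(H) / P(E)

Rearranging for P(H):
P(H) = P(H|E) × P(E) / P(E|H)
     = 0.8267 × 0.2276 / 0.9088
     = 0.18815692 / 0.9088
     = 0.2070


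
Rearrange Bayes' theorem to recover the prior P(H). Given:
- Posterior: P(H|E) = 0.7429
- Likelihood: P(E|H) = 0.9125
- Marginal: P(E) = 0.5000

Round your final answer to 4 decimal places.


From Bayes' theorem: P(H|E) = P(E|H) × P(H) / P(E)

Rearranging for P(H):
P(H) = P(H|E) × P(E) / P(E|H)
     = 0.7429 × 0.5000 / 0.9125
     = 0.37145000 / 0.9125
     = 0.4071


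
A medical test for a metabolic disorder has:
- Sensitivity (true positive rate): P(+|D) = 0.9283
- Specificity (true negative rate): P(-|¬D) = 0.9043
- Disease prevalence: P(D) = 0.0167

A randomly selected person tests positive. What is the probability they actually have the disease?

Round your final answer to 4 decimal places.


Let D = has disease, + = positive test

Given:
- P(D) = 0.0167 (prevalence)
- P(+|D) = 0.9283 (sensitivity)
- P(-|¬D) = 0.9043 (specificity)
- P(+|¬D) = 0.0957 (false positive rate = 1 - specificity)

Step 1: Find P(+)
P(+) = P(+|D)P(D) + P(+|¬D)P(¬D)
     = 0.9283 × 0.0167 + 0.0957 × 0.9833
     = 0.01550261 + 0.09410181
     = 0.10960442

Step 2: Apply Bayes' theorem for P(D|+)
P(D|+) = P(+|D)P(D) / P(+)
       = 0.01550261 / 0.10960442
       = 0.1414


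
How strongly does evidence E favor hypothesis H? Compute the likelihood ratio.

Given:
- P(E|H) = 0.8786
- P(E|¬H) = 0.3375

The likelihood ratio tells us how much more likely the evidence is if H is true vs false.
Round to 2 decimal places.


Likelihood Ratio (LR) = P(E|H) / P(E|¬H)

LR = 0.8786 / 0.3375
   = 2.60

The evidence is 2.60 times more likely if H is true than if H is false.
Since LR > 1, the evidence supports H over ¬H.


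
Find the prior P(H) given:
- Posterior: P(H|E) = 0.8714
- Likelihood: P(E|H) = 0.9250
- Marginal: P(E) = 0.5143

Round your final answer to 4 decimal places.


From Bayes' theorem: P(H|E) = P(E|H) × P(H) / P(E)

Rearranging for P(H):
P(H) = P(H|E) × P(E) / P(E|H)
     = 0.8714 × 0.5143 / 0.9250
     = 0.44816102 / 0.9250
     = 0.4845


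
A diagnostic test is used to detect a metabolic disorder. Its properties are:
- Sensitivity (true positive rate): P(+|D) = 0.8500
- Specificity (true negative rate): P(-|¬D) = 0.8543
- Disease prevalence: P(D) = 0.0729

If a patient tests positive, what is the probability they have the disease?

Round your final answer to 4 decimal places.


Let D = has disease, + = positive test

Given:
- P(D) = 0.0729 (prevalence)
- P(+|D) = 0.8500 (sensitivity)
- P(-|¬D) = 0.8543 (specificity)
- P(+|¬D) = 0.1457 (false positive rate = 1 - specificity)

Step 1: Find P(+)
P(+) = P(+|D)P(D) + P(+|¬D)P(¬D)
     = 0.8500 × 0.0729 + 0.1457 × 0.9271
     = 0.06196500 + 0.13507847
     = 0.19704347

Step 2: Apply Bayes' theorem for P(D|+)
P(D|+) = P(+|D)P(D) / P(+)
       = 0.06196500 / 0.19704347
       = 0.3145


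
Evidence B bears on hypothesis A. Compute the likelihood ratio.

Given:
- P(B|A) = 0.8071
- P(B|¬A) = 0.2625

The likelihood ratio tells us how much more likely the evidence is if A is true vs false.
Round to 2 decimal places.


Likelihood Ratio (LR) = P(B|A) / P(B|¬A)

LR = 0.8071 / 0.2625
   = 3.07

The evidence is 3.07 times more likely if A is true than if A is false.
Because LR exceeds 1, B is evidence for A.


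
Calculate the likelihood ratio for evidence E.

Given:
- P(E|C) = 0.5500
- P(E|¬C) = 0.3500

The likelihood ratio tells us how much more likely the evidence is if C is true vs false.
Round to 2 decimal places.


Likelihood Ratio (LR) = P(E|C) / P(E|¬C)

LR = 0.5500 / 0.3500
   = 1.57

The evidence is 1.57 times more likely if C is true than if C is false.
Since LR > 1, the evidence supports C over ¬C.


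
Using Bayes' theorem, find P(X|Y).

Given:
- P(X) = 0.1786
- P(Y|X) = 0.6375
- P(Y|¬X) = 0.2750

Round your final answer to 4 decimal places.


Bayes' theorem: P(X|Y) = P(Y|X) × P(X) / P(Y)

Step 1: Calculate P(Y) using law of total probability
P(Y) = P(Y|X)P(X) + P(Y|¬X)P(¬X)
     = 0.6375 × 0.1786 + 0.2750 × 0.8214
     = 0.11385750 + 0.22588500
     = 0.33974250

Step 2: Apply Bayes' theorem
P(X|Y) = P(Y|X) × P(X) / P(Y)
       = 0.11385750 / 0.33974250
       = 0.3351


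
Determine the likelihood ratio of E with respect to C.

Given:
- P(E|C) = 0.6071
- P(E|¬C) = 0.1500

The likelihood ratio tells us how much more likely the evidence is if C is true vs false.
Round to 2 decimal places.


Likelihood Ratio (LR) = P(E|C) / P(E|¬C)

LR = 0.6071 / 0.1500
   = 4.05

The evidence is 4.05 times more likely if C is true than if C is false.
Because LR exceeds 1, E is evidence for C.


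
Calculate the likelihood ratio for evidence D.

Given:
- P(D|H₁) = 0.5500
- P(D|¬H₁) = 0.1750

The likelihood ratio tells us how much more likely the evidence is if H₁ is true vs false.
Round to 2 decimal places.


Likelihood Ratio (LR) = P(D|H₁) / P(D|¬H₁)

LR = 0.5500 / 0.1750
   = 3.14

The evidence is 3.14 times more likely if H₁ is true than if H₁ is false.
Since LR > 1, the evidence supports H₁ over ¬H₁.


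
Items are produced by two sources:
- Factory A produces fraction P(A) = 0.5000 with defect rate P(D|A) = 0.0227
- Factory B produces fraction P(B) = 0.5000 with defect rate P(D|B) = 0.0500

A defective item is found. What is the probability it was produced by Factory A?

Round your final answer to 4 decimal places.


Let A = from Factory A, D = defective

Given:
- P(A) = 0.5000, P(B) = 0.5000
- P(D|A) = 0.0227, P(D|B) = 0.0500

Step 1: Find P(D)
P(D) = P(D|A)P(A) + P(D|B)P(B)
     = 0.0227 × 0.5000 + 0.0500 × 0.5000
     = 0.01135000 + 0.02500000
     = 0.03635000

Step 2: Apply Bayes' theorem
P(A|D) = P(D|A)P(A) / P(D)
       = 0.01135000 / 0.03635000
       = 0.3122


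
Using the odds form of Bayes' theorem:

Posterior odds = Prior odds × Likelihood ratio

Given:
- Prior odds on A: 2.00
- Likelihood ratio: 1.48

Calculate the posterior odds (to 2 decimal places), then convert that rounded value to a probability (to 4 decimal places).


Step 1: Calculate posterior odds
Posterior odds = Prior odds × LR
               = 2.00 × 1.48
               = 2.96

Step 2: Convert to probability
P(A|E) = Posterior odds / (1 + Posterior odds)
       = 2.96 / (1 + 2.96)
       = 2.96 / 3.96
       = 0.7475

The evidence increased P(A) from 0.6667 to 0.7475.


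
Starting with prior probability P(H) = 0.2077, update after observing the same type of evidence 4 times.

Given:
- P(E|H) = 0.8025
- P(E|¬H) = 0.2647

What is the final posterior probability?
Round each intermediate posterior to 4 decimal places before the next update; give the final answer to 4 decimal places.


Sequential Bayesian updating:

Initial prior: P(H) = 0.2077

Update 1:
  P(E) = 0.8025 × 0.2077 + 0.2647 × 0.7923 = 0.16667925 + 0.20972181 = 0.37640106
  P(H|E) = 0.16667925 / 0.37640106 = 0.4428

Update 2:
  P(E) = 0.8025 × 0.4428 + 0.2647 × 0.5572 = 0.35534700 + 0.14749084 = 0.50283784
  P(H|E) = 0.35534700 / 0.50283784 = 0.7067

Update 3:
  P(E) = 0.8025 × 0.7067 + 0.2647 × 0.2933 = 0.56712675 + 0.07763651 = 0.64476326
  P(H|E) = 0.56712675 / 0.64476326 = 0.8796

Update 4:
  P(E) = 0.8025 × 0.8796 + 0.2647 × 0.1204 = 0.70587900 + 0.03186988 = 0.73774888
  P(H|E) = 0.70587900 / 0.73774888 = 0.9568

Final posterior: 0.9568


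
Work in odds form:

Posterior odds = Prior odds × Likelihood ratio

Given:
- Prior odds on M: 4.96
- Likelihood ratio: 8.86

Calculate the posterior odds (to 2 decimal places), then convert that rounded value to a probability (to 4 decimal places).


Step 1: Calculate posterior odds
Posterior odds = Prior odds × LR
               = 4.96 × 8.86
               = 43.95

Step 2: Convert to probability
P(M|E) = Posterior odds / (1 + Posterior odds)
       = 43.95 / (1 + 43.95)
       = 43.95 / 44.95
       = 0.9778

The evidence increased P(M) from 0.8322 to 0.9778.


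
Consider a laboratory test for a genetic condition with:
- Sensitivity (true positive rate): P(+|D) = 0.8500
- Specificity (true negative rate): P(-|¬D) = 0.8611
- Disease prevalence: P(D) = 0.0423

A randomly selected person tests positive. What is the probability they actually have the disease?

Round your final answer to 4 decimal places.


Let D = has disease, + = positive test

Given:
- P(D) = 0.0423 (prevalence)
- P(+|D) = 0.8500 (sensitivity)
- P(-|¬D) = 0.8611 (specificity)
- P(+|¬D) = 0.1389 (false positive rate = 1 - specificity)

Step 1: Find P(+)
P(+) = P(+|D)P(D) + P(+|¬D)P(¬D)
     = 0.8500 × 0.0423 + 0.1389 × 0.9577
     = 0.03595500 + 0.13302453
     = 0.16897953

Step 2: Apply Bayes' theorem for P(D|+)
P(D|+) = P(+|D)P(D) / P(+)
       = 0.03595500 / 0.16897953
       = 0.2128


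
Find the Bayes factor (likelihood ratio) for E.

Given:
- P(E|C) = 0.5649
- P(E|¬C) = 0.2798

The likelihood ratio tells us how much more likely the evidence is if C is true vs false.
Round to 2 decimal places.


Likelihood Ratio (LR) = P(E|C) / P(E|¬C)

LR = 0.5649 / 0.2798
   = 2.02

The evidence is 2.02 times more likely if C is true than if C is false.
Since LR > 1, the evidence supports C over ¬C.


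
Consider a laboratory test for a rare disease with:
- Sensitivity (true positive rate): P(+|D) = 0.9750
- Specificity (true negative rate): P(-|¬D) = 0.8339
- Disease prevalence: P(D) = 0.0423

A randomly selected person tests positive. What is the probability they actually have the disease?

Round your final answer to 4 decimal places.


Let D = has disease, + = positive test

Given:
- P(D) = 0.0423 (prevalence)
- P(+|D) = 0.9750 (sensitivity)
- P(-|¬D) = 0.8339 (specificity)
- P(+|¬D) = 0.1661 (false positive rate = 1 - specificity)

Step 1: Find P(+)
P(+) = P(+|D)P(D) + P(+|¬D)P(¬D)
     = 0.9750 × 0.0423 + 0.1661 × 0.9577
     = 0.04124250 + 0.15907397
     = 0.20031647

Step 2: Apply Bayes' theorem for P(D|+)
P(D|+) = P(+|D)P(D) / P(+)
       = 0.04124250 / 0.20031647
       = 0.2059


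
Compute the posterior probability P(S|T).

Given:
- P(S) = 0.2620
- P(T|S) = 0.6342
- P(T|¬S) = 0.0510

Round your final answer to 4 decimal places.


Bayes' theorem: P(S|T) = P(T|S) × P(S) / P(T)

Step 1: Calculate P(T) using law of total probability
P(T) = P(T|S)P(S) + P(T|¬S)P(¬S)
     = 0.6342 × 0.2620 + 0.0510 × 0.7380
     = 0.16616040 + 0.03763800
     = 0.20379840

Step 2: Apply Bayes' theorem
P(S|T) = P(T|S) × P(S) / P(T)
       = 0.16616040 / 0.20379840
       = 0.8153


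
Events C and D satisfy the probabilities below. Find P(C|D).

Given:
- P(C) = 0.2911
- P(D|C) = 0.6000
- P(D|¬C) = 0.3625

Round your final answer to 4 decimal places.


Bayes' theorem: P(C|D) = P(D|C) × P(C) / P(D)

Step 1: Calculate P(D) using law of total probability
P(D) = P(D|C)P(C) + P(D|¬C)P(¬C)
     = 0.6000 × 0.2911 + 0.3625 × 0.7089
     = 0.17466000 + 0.25697625
     = 0.43163625

Step 2: Apply Bayes' theorem
P(C|D) = P(D|C) × P(C) / P(D)
       = 0.17466000 / 0.43163625
       = 0.4046


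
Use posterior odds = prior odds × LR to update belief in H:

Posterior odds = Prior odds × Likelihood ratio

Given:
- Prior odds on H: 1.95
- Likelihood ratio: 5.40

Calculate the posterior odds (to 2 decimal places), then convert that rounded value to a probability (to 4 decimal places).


Step 1: Calculate posterior odds
Posterior odds = Prior odds × LR
               = 1.95 × 5.40
               = 10.53

Step 2: Convert to probability
P(H|E) = Posterior odds / (1 + Posterior odds)
       = 10.53 / (1 + 10.53)
       = 10.53 / 11.53
       = 0.9133

The evidence increased P(H) from 0.6610 to 0.9133.


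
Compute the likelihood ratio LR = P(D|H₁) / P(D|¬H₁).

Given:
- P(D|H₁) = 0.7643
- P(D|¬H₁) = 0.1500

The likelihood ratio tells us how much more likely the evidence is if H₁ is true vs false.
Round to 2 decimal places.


Likelihood Ratio (LR) = P(D|H₁) / P(D|¬H₁)

LR = 0.7643 / 0.1500
   = 5.10

The evidence is 5.10 times more likely if H₁ is true than if H₁ is false.
LR > 1, so observing D raises the odds in favor of H₁.


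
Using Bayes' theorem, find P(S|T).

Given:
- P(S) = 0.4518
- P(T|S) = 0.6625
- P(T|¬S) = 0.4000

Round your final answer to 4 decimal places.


Bayes' theorem: P(S|T) = P(T|S) × P(S) / P(T)

Step 1: Calculate P(T) using law of total probability
P(T) = P(T|S)P(S) + P(T|¬S)P(¬S)
     = 0.6625 × 0.4518 + 0.4000 × 0.5482
     = 0.29931750 + 0.21928000
     = 0.51859750

Step 2: Apply Bayes' theorem
P(S|T) = P(T|S) × P(S) / P(T)
       = 0.29931750 / 0.51859750
       = 0.5772


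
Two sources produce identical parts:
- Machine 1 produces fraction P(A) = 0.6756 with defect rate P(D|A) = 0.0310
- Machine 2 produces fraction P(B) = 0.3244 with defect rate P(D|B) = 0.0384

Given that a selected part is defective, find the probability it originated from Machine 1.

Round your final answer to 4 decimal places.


Let A = from Machine 1, D = defective

Given:
- P(A) = 0.6756, P(B) = 0.3244
- P(D|A) = 0.0310, P(D|B) = 0.0384

Step 1: Find P(D)
P(D) = P(D|A)P(A) + P(D|B)P(B)
     = 0.0310 × 0.6756 + 0.0384 × 0.3244
     = 0.02094360 + 0.01245696
     = 0.03340056

Step 2: Apply Bayes' theorem
P(A|D) = P(D|A)P(A) / P(D)
       = 0.02094360 / 0.03340056
       = 0.6270


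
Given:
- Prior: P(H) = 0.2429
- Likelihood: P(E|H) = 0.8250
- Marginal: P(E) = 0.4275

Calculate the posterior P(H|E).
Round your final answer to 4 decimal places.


Using Bayes' theorem:

P(H|E) = P(E|H) × P(H) / P(E)
       = 0.8250 × 0.2429 / 0.4275
       = 0.20039250 / 0.4275
       = 0.4688

The evidence strengthens our belief in H.
Prior: 0.2429 → Posterior: 0.4688


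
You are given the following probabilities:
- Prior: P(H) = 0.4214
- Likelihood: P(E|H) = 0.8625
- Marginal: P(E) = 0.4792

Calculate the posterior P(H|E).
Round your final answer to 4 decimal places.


Using Bayes' theorem:

P(H|E) = P(E|H) × P(H) / P(E)
       = 0.8625 × 0.4214 / 0.4792
       = 0.36345750 / 0.4792
       = 0.7585

The evidence strengthens our belief in H.
Prior: 0.4214 → Posterior: 0.7585


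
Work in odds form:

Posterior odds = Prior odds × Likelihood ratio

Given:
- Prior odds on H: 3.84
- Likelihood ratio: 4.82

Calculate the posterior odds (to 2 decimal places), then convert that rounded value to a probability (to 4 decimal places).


Step 1: Calculate posterior odds
Posterior odds = Prior odds × LR
               = 3.84 × 4.82
               = 18.51

Step 2: Convert to probability
P(H|E) = Posterior odds / (1 + Posterior odds)
       = 18.51 / (1 + 18.51)
       = 18.51 / 19.51
       = 0.9487

The evidence increased P(H) from 0.7934 to 0.9487.
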